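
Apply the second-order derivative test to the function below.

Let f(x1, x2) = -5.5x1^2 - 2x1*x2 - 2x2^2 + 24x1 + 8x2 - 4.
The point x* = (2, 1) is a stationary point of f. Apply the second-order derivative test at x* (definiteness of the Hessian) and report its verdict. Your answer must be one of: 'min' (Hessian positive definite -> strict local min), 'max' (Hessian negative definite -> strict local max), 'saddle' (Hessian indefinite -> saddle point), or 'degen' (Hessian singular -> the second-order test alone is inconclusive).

Compute the Hessian H = grad^2 f:
  H = [[-11, -2], [-2, -4]]
Verify stationarity: grad f(x*) = H x* + g = (0, 0).
Eigenvalues of H: -11.5311, -3.4689.
Both eigenvalues < 0, so H is negative definite -> x* is a strict local max.

max


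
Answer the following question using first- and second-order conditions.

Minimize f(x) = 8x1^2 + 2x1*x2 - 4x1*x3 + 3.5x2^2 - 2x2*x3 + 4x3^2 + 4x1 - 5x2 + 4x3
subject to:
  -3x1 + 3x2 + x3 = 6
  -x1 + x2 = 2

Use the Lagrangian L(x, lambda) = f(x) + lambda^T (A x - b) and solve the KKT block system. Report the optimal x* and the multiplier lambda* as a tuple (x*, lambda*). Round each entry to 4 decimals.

Form the Lagrangian:
  L(x, lambda) = (1/2) x^T Q x + c^T x + lambda^T (A x - b)
Stationarity (grad_x L = 0): Q x + c + A^T lambda = 0.
Primal feasibility: A x = b.

This gives the KKT block system:
  [ Q   A^T ] [ x     ]   [-c ]
  [ A    0  ] [ lambda ] = [ b ]

Solving the linear system:
  x*      = (-0.6296, 1.3704, 0)
  lambda* = (-3.7778, 8)
  f(x*)   = -1.3519

x* = (-0.6296, 1.3704, 0), lambda* = (-3.7778, 8)


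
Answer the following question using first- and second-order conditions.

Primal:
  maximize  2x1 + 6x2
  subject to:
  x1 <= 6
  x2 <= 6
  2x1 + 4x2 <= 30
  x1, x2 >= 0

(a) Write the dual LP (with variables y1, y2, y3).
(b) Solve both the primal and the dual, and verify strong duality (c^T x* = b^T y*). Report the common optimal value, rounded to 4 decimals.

The standard primal-dual pair for 'max c^T x s.t. A x <= b, x >= 0' is:
  Dual:  min b^T y  s.t.  A^T y >= c,  y >= 0.

So the dual LP is:
  minimize  6y1 + 6y2 + 30y3
  subject to:
    y1 + 2y3 >= 2
    y2 + 4y3 >= 6
    y1, y2, y3 >= 0

Solving the primal: x* = (3, 6).
  primal value c^T x* = 42.
Solving the dual: y* = (0, 2, 1).
  dual value b^T y* = 42.
Strong duality: c^T x* = b^T y*. Confirmed.

42


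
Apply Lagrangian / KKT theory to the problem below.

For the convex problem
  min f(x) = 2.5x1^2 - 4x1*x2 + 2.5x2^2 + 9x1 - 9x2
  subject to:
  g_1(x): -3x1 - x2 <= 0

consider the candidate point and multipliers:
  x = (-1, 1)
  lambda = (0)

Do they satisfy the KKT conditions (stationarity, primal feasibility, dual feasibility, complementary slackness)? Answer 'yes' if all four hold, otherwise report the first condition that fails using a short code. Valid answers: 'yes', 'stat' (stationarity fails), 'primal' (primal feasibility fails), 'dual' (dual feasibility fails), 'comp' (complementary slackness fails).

Gradient of f: grad f(x) = Q x + c = (0, 0)
Constraint values g_i(x) = a_i^T x - b_i:
  g_1((-1, 1)) = 2
Stationarity residual: grad f(x) + sum_i lambda_i a_i = (0, 0)
  -> stationarity OK
Primal feasibility (all g_i <= 0): FAILS
Dual feasibility (all lambda_i >= 0): OK
Complementary slackness (lambda_i * g_i(x) = 0 for all i): OK

Verdict: the first failing condition is primal_feasibility -> primal.

primal


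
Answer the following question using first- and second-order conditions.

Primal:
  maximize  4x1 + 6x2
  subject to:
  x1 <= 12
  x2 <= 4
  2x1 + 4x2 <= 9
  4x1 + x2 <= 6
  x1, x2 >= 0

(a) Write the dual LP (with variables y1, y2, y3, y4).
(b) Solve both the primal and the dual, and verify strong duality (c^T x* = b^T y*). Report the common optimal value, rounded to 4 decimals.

The standard primal-dual pair for 'max c^T x s.t. A x <= b, x >= 0' is:
  Dual:  min b^T y  s.t.  A^T y >= c,  y >= 0.

So the dual LP is:
  minimize  12y1 + 4y2 + 9y3 + 6y4
  subject to:
    y1 + 2y3 + 4y4 >= 4
    y2 + 4y3 + y4 >= 6
    y1, y2, y3, y4 >= 0

Solving the primal: x* = (1.0714, 1.7143).
  primal value c^T x* = 14.5714.
Solving the dual: y* = (0, 0, 1.4286, 0.2857).
  dual value b^T y* = 14.5714.
Strong duality: c^T x* = b^T y*. Confirmed.

14.5714


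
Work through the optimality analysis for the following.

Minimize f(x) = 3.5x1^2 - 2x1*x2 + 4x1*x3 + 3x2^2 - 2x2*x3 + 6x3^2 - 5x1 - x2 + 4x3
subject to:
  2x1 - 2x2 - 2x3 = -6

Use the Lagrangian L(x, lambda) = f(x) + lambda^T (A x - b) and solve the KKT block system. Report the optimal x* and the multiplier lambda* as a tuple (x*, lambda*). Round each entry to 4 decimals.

Form the Lagrangian:
  L(x, lambda) = (1/2) x^T Q x + c^T x + lambda^T (A x - b)
Stationarity (grad_x L = 0): Q x + c + A^T lambda = 0.
Primal feasibility: A x = b.

This gives the KKT block system:
  [ Q   A^T ] [ x     ]   [-c ]
  [ A    0  ] [ lambda ] = [ b ]

Solving the linear system:
  x*      = (-0.4845, 1.6959, 0.8196)
  lambda* = (4.2526)
  f(x*)   = 14.7603

x* = (-0.4845, 1.6959, 0.8196), lambda* = (4.2526)


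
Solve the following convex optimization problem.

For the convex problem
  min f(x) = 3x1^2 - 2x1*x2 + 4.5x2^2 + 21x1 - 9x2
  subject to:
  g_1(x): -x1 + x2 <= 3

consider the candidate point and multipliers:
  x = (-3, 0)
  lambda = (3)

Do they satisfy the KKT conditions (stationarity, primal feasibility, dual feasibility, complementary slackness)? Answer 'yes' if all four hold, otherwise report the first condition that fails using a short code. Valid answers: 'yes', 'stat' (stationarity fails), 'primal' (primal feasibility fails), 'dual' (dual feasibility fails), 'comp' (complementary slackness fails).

Gradient of f: grad f(x) = Q x + c = (3, -3)
Constraint values g_i(x) = a_i^T x - b_i:
  g_1((-3, 0)) = 0
Stationarity residual: grad f(x) + sum_i lambda_i a_i = (0, 0)
  -> stationarity OK
Primal feasibility (all g_i <= 0): OK
Dual feasibility (all lambda_i >= 0): OK
Complementary slackness (lambda_i * g_i(x) = 0 for all i): OK

Verdict: yes, KKT holds.

yes


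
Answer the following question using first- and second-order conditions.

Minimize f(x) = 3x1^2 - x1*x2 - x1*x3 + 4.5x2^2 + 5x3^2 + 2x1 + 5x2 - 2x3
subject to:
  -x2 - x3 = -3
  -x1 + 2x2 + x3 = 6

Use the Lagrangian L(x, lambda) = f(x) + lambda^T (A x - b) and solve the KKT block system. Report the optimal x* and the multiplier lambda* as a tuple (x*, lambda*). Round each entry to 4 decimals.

Form the Lagrangian:
  L(x, lambda) = (1/2) x^T Q x + c^T x + lambda^T (A x - b)
Stationarity (grad_x L = 0): Q x + c + A^T lambda = 0.
Primal feasibility: A x = b.

This gives the KKT block system:
  [ Q   A^T ] [ x     ]   [-c ]
  [ A    0  ] [ lambda ] = [ b ]

Solving the linear system:
  x*      = (-1.32, 1.68, 1.32)
  lambda* = (3.6, -8.92)
  f(x*)   = 33.72

x* = (-1.32, 1.68, 1.32), lambda* = (3.6, -8.92)


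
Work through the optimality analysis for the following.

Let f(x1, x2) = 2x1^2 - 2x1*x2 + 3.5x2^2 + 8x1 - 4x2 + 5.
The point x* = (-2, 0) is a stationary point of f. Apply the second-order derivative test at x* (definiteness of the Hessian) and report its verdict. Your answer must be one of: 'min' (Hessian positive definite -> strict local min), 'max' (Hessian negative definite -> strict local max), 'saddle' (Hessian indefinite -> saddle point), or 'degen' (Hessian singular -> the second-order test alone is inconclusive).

Compute the Hessian H = grad^2 f:
  H = [[4, -2], [-2, 7]]
Verify stationarity: grad f(x*) = H x* + g = (0, 0).
Eigenvalues of H: 3, 8.
Both eigenvalues > 0, so H is positive definite -> x* is a strict local min.

min


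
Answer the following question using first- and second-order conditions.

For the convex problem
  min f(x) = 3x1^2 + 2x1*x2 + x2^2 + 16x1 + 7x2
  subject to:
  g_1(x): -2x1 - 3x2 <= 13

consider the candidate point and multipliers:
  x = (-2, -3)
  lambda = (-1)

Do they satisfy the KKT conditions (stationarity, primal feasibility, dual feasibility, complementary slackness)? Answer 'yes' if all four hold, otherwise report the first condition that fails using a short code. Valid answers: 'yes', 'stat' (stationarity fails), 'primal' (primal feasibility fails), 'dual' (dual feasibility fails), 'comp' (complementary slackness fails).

Gradient of f: grad f(x) = Q x + c = (-2, -3)
Constraint values g_i(x) = a_i^T x - b_i:
  g_1((-2, -3)) = 0
Stationarity residual: grad f(x) + sum_i lambda_i a_i = (0, 0)
  -> stationarity OK
Primal feasibility (all g_i <= 0): OK
Dual feasibility (all lambda_i >= 0): FAILS
Complementary slackness (lambda_i * g_i(x) = 0 for all i): OK

Verdict: the first failing condition is dual_feasibility -> dual.

dual


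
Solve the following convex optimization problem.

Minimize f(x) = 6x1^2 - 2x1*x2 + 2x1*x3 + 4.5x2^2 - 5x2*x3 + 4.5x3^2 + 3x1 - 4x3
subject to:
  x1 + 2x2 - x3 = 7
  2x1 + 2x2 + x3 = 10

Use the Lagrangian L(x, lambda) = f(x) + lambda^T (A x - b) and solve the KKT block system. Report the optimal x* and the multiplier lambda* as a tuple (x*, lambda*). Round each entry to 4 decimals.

Form the Lagrangian:
  L(x, lambda) = (1/2) x^T Q x + c^T x + lambda^T (A x - b)
Stationarity (grad_x L = 0): Q x + c + A^T lambda = 0.
Primal feasibility: A x = b.

This gives the KKT block system:
  [ Q   A^T ] [ x     ]   [-c ]
  [ A    0  ] [ lambda ] = [ b ]

Solving the linear system:
  x*      = (1.1887, 3.3585, 0.9057)
  lambda* = (-10.9623, -0.6981)
  f(x*)   = 41.8302

x* = (1.1887, 3.3585, 0.9057), lambda* = (-10.9623, -0.6981)


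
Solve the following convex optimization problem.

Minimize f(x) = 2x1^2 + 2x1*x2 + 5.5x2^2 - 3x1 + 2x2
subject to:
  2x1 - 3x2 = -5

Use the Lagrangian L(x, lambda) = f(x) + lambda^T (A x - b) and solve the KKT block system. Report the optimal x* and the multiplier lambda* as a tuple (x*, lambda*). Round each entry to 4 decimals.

Form the Lagrangian:
  L(x, lambda) = (1/2) x^T Q x + c^T x + lambda^T (A x - b)
Stationarity (grad_x L = 0): Q x + c + A^T lambda = 0.
Primal feasibility: A x = b.

This gives the KKT block system:
  [ Q   A^T ] [ x     ]   [-c ]
  [ A    0  ] [ lambda ] = [ b ]

Solving the linear system:
  x*      = (-1.2019, 0.8654)
  lambda* = (3.0385)
  f(x*)   = 10.2644

x* = (-1.2019, 0.8654), lambda* = (3.0385)


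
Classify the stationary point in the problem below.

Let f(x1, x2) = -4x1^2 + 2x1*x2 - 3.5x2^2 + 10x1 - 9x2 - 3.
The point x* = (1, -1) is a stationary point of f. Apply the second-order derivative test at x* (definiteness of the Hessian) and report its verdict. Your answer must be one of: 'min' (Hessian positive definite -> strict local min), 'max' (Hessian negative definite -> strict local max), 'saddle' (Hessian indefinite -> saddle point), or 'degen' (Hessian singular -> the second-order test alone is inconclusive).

Compute the Hessian H = grad^2 f:
  H = [[-8, 2], [2, -7]]
Verify stationarity: grad f(x*) = H x* + g = (0, 0).
Eigenvalues of H: -9.5616, -5.4384.
Both eigenvalues < 0, so H is negative definite -> x* is a strict local max.

max


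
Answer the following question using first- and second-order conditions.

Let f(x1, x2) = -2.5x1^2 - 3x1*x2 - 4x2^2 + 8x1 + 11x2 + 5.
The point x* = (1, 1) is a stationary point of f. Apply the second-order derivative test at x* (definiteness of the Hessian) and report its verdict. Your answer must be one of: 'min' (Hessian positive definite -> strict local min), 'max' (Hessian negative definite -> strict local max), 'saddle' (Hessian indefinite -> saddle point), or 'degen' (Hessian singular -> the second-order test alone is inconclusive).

Compute the Hessian H = grad^2 f:
  H = [[-5, -3], [-3, -8]]
Verify stationarity: grad f(x*) = H x* + g = (0, 0).
Eigenvalues of H: -9.8541, -3.1459.
Both eigenvalues < 0, so H is negative definite -> x* is a strict local max.

max


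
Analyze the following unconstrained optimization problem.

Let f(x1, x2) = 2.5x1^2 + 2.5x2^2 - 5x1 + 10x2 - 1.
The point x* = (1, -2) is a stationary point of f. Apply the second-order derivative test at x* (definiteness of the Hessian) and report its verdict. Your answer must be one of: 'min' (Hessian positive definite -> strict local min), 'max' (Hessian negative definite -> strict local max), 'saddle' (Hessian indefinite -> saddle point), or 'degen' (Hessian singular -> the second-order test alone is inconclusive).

Compute the Hessian H = grad^2 f:
  H = [[5, 0], [0, 5]]
Verify stationarity: grad f(x*) = H x* + g = (0, 0).
Eigenvalues of H: 5, 5.
Both eigenvalues > 0, so H is positive definite -> x* is a strict local min.

min


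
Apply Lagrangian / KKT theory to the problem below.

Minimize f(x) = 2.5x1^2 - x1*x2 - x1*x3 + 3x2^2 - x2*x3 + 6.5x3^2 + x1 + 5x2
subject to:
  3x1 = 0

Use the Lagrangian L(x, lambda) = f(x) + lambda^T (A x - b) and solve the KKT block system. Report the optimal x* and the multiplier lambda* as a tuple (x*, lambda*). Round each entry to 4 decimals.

Form the Lagrangian:
  L(x, lambda) = (1/2) x^T Q x + c^T x + lambda^T (A x - b)
Stationarity (grad_x L = 0): Q x + c + A^T lambda = 0.
Primal feasibility: A x = b.

This gives the KKT block system:
  [ Q   A^T ] [ x     ]   [-c ]
  [ A    0  ] [ lambda ] = [ b ]

Solving the linear system:
  x*      = (0, -0.8442, -0.0649)
  lambda* = (-0.6364)
  f(x*)   = -2.1104

x* = (0, -0.8442, -0.0649), lambda* = (-0.6364)


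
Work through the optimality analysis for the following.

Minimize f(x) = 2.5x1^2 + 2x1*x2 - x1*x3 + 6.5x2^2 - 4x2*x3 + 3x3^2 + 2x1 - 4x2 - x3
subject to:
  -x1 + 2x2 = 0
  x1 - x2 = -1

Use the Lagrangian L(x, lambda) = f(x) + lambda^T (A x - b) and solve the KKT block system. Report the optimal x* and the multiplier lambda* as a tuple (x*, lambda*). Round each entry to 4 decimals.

Form the Lagrangian:
  L(x, lambda) = (1/2) x^T Q x + c^T x + lambda^T (A x - b)
Stationarity (grad_x L = 0): Q x + c + A^T lambda = 0.
Primal feasibility: A x = b.

This gives the KKT block system:
  [ Q   A^T ] [ x     ]   [-c ]
  [ A    0  ] [ lambda ] = [ b ]

Solving the linear system:
  x*      = (-2, -1, -0.8333)
  lambda* = (26.8333, 36)
  f(x*)   = 18.4167

x* = (-2, -1, -0.8333), lambda* = (26.8333, 36)


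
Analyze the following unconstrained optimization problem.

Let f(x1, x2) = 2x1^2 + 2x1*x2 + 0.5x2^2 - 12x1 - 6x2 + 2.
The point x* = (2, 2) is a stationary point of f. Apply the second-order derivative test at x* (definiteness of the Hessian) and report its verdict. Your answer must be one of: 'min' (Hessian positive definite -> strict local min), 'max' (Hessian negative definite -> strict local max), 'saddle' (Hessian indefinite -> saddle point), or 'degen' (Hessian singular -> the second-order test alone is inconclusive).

Compute the Hessian H = grad^2 f:
  H = [[4, 2], [2, 1]]
Verify stationarity: grad f(x*) = H x* + g = (0, 0).
Eigenvalues of H: 0, 5.
H has a zero eigenvalue (singular; positive semidefinite but not definite), so H is neither positive definite, negative definite, nor indefinite. The second-order test alone is inconclusive -> degen.
(Indeed, f is constant along the null direction of H through x*, so x* is not a strict local extremum.)

degen


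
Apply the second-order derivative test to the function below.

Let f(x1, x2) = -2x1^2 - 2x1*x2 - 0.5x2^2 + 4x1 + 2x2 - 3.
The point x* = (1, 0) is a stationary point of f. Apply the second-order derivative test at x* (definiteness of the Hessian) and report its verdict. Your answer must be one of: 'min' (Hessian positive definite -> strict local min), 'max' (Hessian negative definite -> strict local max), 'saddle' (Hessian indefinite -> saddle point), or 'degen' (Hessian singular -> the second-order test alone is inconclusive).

Compute the Hessian H = grad^2 f:
  H = [[-4, -2], [-2, -1]]
Verify stationarity: grad f(x*) = H x* + g = (0, 0).
Eigenvalues of H: -5, 0.
H has a zero eigenvalue (singular; negative semidefinite but not definite), so H is neither positive definite, negative definite, nor indefinite. The second-order test alone is inconclusive -> degen.
(Indeed, f is constant along the null direction of H through x*, so x* is not a strict local extremum.)

degen


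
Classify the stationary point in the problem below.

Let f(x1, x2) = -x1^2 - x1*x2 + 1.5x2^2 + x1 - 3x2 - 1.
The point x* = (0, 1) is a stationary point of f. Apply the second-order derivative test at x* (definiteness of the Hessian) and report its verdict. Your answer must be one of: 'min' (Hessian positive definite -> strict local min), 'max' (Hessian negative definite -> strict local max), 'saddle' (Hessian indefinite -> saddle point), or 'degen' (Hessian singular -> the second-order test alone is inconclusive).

Compute the Hessian H = grad^2 f:
  H = [[-2, -1], [-1, 3]]
Verify stationarity: grad f(x*) = H x* + g = (0, 0).
Eigenvalues of H: -2.1926, 3.1926.
Eigenvalues have mixed signs, so H is indefinite -> x* is a saddle point.

saddle


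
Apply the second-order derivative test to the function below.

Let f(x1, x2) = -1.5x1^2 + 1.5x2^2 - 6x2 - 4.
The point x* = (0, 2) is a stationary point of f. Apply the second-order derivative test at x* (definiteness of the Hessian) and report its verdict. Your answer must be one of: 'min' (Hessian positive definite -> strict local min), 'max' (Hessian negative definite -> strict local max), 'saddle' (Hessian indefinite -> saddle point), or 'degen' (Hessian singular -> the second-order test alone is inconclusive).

Compute the Hessian H = grad^2 f:
  H = [[-3, 0], [0, 3]]
Verify stationarity: grad f(x*) = H x* + g = (0, 0).
Eigenvalues of H: -3, 3.
Eigenvalues have mixed signs, so H is indefinite -> x* is a saddle point.

saddle


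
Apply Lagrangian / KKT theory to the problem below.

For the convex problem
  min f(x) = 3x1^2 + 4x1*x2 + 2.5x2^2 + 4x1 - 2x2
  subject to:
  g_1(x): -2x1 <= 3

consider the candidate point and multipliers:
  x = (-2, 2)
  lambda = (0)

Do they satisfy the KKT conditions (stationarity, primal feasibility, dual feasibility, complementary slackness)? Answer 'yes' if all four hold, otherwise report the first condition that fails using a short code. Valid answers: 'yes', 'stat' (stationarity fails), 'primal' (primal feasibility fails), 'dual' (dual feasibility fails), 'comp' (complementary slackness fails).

Gradient of f: grad f(x) = Q x + c = (0, 0)
Constraint values g_i(x) = a_i^T x - b_i:
  g_1((-2, 2)) = 1
Stationarity residual: grad f(x) + sum_i lambda_i a_i = (0, 0)
  -> stationarity OK
Primal feasibility (all g_i <= 0): FAILS
Dual feasibility (all lambda_i >= 0): OK
Complementary slackness (lambda_i * g_i(x) = 0 for all i): OK

Verdict: the first failing condition is primal_feasibility -> primal.

primal


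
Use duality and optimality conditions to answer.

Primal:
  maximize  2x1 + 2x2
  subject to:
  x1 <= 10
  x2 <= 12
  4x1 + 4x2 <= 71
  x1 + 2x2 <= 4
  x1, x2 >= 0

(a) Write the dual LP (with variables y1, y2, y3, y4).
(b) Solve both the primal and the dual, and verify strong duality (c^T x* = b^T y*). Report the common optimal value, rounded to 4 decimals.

The standard primal-dual pair for 'max c^T x s.t. A x <= b, x >= 0' is:
  Dual:  min b^T y  s.t.  A^T y >= c,  y >= 0.

So the dual LP is:
  minimize  10y1 + 12y2 + 71y3 + 4y4
  subject to:
    y1 + 4y3 + y4 >= 2
    y2 + 4y3 + 2y4 >= 2
    y1, y2, y3, y4 >= 0

Solving the primal: x* = (4, 0).
  primal value c^T x* = 8.
Solving the dual: y* = (0, 0, 0, 2).
  dual value b^T y* = 8.
Strong duality: c^T x* = b^T y*. Confirmed.

8


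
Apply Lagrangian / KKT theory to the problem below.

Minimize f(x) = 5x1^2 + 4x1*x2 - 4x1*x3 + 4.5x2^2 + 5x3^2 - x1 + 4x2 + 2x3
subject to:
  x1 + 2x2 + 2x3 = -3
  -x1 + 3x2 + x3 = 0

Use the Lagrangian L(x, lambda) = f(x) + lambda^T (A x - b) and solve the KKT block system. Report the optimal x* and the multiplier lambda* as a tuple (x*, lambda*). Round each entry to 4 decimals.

Form the Lagrangian:
  L(x, lambda) = (1/2) x^T Q x + c^T x + lambda^T (A x - b)
Stationarity (grad_x L = 0): Q x + c + A^T lambda = 0.
Primal feasibility: A x = b.

This gives the KKT block system:
  [ Q   A^T ] [ x     ]   [-c ]
  [ A    0  ] [ lambda ] = [ b ]

Solving the linear system:
  x*      = (-0.9572, 0.0321, -1.0535)
  lambda* = (3.6452, -2.5837)
  f(x*)   = 4.9572

x* = (-0.9572, 0.0321, -1.0535), lambda* = (3.6452, -2.5837)


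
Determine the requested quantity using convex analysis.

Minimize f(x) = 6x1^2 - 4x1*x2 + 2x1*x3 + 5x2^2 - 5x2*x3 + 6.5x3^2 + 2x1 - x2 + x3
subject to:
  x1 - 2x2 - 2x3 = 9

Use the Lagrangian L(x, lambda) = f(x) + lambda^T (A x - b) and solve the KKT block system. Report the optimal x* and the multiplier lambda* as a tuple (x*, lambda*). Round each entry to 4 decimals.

Form the Lagrangian:
  L(x, lambda) = (1/2) x^T Q x + c^T x + lambda^T (A x - b)
Stationarity (grad_x L = 0): Q x + c + A^T lambda = 0.
Primal feasibility: A x = b.

This gives the KKT block system:
  [ Q   A^T ] [ x     ]   [-c ]
  [ A    0  ] [ lambda ] = [ b ]

Solving the linear system:
  x*      = (-0.0153, -2.4009, -2.1068)
  lambda* = (-7.207)
  f(x*)   = 32.5632

x* = (-0.0153, -2.4009, -2.1068), lambda* = (-7.207)


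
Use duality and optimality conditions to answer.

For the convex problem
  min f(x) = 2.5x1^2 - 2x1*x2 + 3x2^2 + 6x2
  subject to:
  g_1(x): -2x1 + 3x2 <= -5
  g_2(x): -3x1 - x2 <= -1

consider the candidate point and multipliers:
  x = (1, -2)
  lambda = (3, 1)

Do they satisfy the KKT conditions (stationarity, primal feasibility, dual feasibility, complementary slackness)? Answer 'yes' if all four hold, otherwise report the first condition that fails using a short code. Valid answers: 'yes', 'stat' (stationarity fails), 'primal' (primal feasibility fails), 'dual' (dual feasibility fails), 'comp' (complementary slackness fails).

Gradient of f: grad f(x) = Q x + c = (9, -8)
Constraint values g_i(x) = a_i^T x - b_i:
  g_1((1, -2)) = -3
  g_2((1, -2)) = 0
Stationarity residual: grad f(x) + sum_i lambda_i a_i = (0, 0)
  -> stationarity OK
Primal feasibility (all g_i <= 0): OK
Dual feasibility (all lambda_i >= 0): OK
Complementary slackness (lambda_i * g_i(x) = 0 for all i): FAILS

Verdict: the first failing condition is complementary_slackness -> comp.

comp


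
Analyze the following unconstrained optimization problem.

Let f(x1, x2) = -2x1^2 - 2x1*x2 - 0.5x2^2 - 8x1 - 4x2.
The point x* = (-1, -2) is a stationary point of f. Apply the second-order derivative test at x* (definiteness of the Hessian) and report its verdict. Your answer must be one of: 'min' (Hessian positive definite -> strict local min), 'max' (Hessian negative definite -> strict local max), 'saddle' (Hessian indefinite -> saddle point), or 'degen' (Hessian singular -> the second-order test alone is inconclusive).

Compute the Hessian H = grad^2 f:
  H = [[-4, -2], [-2, -1]]
Verify stationarity: grad f(x*) = H x* + g = (0, 0).
Eigenvalues of H: -5, 0.
H has a zero eigenvalue (singular; negative semidefinite but not definite), so H is neither positive definite, negative definite, nor indefinite. The second-order test alone is inconclusive -> degen.
(Indeed, f is constant along the null direction of H through x*, so x* is not a strict local extremum.)

degen


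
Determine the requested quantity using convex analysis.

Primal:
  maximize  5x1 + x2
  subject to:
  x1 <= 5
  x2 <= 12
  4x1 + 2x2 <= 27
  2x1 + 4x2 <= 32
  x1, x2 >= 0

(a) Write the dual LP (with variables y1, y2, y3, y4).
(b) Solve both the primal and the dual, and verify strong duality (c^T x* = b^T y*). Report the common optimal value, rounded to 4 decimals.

The standard primal-dual pair for 'max c^T x s.t. A x <= b, x >= 0' is:
  Dual:  min b^T y  s.t.  A^T y >= c,  y >= 0.

So the dual LP is:
  minimize  5y1 + 12y2 + 27y3 + 32y4
  subject to:
    y1 + 4y3 + 2y4 >= 5
    y2 + 2y3 + 4y4 >= 1
    y1, y2, y3, y4 >= 0

Solving the primal: x* = (5, 3.5).
  primal value c^T x* = 28.5.
Solving the dual: y* = (3, 0, 0.5, 0).
  dual value b^T y* = 28.5.
Strong duality: c^T x* = b^T y*. Confirmed.

28.5


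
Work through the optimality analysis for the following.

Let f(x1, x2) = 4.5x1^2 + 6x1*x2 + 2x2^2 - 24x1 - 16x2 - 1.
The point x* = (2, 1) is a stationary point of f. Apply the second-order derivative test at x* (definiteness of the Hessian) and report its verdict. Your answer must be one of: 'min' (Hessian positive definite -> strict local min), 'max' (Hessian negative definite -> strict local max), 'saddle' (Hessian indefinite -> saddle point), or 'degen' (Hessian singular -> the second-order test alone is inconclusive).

Compute the Hessian H = grad^2 f:
  H = [[9, 6], [6, 4]]
Verify stationarity: grad f(x*) = H x* + g = (0, 0).
Eigenvalues of H: 0, 13.
H has a zero eigenvalue (singular; positive semidefinite but not definite), so H is neither positive definite, negative definite, nor indefinite. The second-order test alone is inconclusive -> degen.
(Indeed, f is constant along the null direction of H through x*, so x* is not a strict local extremum.)

degen


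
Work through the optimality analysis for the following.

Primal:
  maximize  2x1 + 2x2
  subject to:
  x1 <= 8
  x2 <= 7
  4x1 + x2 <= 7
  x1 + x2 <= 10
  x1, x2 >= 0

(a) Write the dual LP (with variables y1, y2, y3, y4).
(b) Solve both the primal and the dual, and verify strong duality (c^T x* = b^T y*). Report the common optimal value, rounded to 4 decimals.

The standard primal-dual pair for 'max c^T x s.t. A x <= b, x >= 0' is:
  Dual:  min b^T y  s.t.  A^T y >= c,  y >= 0.

So the dual LP is:
  minimize  8y1 + 7y2 + 7y3 + 10y4
  subject to:
    y1 + 4y3 + y4 >= 2
    y2 + y3 + y4 >= 2
    y1, y2, y3, y4 >= 0

Solving the primal: x* = (0, 7).
  primal value c^T x* = 14.
Solving the dual: y* = (0, 1.5, 0.5, 0).
  dual value b^T y* = 14.
Strong duality: c^T x* = b^T y*. Confirmed.

14


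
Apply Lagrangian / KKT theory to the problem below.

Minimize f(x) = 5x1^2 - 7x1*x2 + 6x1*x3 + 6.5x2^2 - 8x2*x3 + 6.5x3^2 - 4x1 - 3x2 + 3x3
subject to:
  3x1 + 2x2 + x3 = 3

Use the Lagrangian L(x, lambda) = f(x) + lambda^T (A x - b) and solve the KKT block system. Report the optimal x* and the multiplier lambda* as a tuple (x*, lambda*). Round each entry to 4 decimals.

Form the Lagrangian:
  L(x, lambda) = (1/2) x^T Q x + c^T x + lambda^T (A x - b)
Stationarity (grad_x L = 0): Q x + c + A^T lambda = 0.
Primal feasibility: A x = b.

This gives the KKT block system:
  [ Q   A^T ] [ x     ]   [-c ]
  [ A    0  ] [ lambda ] = [ b ]

Solving the linear system:
  x*      = (0.8519, 0.4154, -0.3865)
  lambda* = (0.2358)
  f(x*)   = -3.2603

x* = (0.8519, 0.4154, -0.3865), lambda* = (0.2358)


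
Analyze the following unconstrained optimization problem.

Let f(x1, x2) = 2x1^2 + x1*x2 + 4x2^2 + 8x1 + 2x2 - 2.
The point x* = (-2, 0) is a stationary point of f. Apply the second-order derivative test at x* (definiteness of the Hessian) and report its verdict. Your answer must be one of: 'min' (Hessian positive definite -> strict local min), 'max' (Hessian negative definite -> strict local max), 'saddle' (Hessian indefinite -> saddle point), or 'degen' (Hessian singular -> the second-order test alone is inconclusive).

Compute the Hessian H = grad^2 f:
  H = [[4, 1], [1, 8]]
Verify stationarity: grad f(x*) = H x* + g = (0, 0).
Eigenvalues of H: 3.7639, 8.2361.
Both eigenvalues > 0, so H is positive definite -> x* is a strict local min.

min


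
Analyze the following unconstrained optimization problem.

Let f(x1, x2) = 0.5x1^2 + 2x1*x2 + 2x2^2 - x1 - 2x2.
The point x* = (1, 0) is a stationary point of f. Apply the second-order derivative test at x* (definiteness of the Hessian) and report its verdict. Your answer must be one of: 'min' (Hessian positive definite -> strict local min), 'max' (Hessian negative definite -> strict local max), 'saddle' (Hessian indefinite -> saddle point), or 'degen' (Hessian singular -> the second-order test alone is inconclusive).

Compute the Hessian H = grad^2 f:
  H = [[1, 2], [2, 4]]
Verify stationarity: grad f(x*) = H x* + g = (0, 0).
Eigenvalues of H: 0, 5.
H has a zero eigenvalue (singular; positive semidefinite but not definite), so H is neither positive definite, negative definite, nor indefinite. The second-order test alone is inconclusive -> degen.
(Indeed, f is constant along the null direction of H through x*, so x* is not a strict local extremum.)

degen


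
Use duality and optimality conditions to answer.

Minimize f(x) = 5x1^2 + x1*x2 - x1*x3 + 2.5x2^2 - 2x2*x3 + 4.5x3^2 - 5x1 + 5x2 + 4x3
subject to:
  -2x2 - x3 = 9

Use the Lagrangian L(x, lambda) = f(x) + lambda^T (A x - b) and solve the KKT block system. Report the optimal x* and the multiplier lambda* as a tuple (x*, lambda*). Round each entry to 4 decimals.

Form the Lagrangian:
  L(x, lambda) = (1/2) x^T Q x + c^T x + lambda^T (A x - b)
Stationarity (grad_x L = 0): Q x + c + A^T lambda = 0.
Primal feasibility: A x = b.

This gives the KKT block system:
  [ Q   A^T ] [ x     ]   [-c ]
  [ A    0  ] [ lambda ] = [ b ]

Solving the linear system:
  x*      = (0.6965, -3.6549, -1.6902)
  lambda* = (-4.5988)
  f(x*)   = 6.4356

x* = (0.6965, -3.6549, -1.6902), lambda* = (-4.5988)


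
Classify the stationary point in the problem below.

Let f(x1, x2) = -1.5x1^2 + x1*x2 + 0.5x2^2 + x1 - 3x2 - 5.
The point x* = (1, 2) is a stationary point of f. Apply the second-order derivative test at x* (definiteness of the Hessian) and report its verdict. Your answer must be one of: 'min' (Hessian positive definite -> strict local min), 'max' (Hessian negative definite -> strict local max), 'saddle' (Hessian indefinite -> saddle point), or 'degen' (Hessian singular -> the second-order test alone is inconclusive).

Compute the Hessian H = grad^2 f:
  H = [[-3, 1], [1, 1]]
Verify stationarity: grad f(x*) = H x* + g = (0, 0).
Eigenvalues of H: -3.2361, 1.2361.
Eigenvalues have mixed signs, so H is indefinite -> x* is a saddle point.

saddle


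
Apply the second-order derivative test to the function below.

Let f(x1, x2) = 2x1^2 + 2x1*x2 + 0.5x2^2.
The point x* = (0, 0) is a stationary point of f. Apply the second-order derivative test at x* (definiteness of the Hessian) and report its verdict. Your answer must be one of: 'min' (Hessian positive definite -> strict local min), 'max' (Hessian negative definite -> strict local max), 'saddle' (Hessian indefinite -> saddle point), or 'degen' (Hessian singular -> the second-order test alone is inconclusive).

Compute the Hessian H = grad^2 f:
  H = [[4, 2], [2, 1]]
Verify stationarity: grad f(x*) = H x* + g = (0, 0).
Eigenvalues of H: 0, 5.
H has a zero eigenvalue (singular; positive semidefinite but not definite), so H is neither positive definite, negative definite, nor indefinite. The second-order test alone is inconclusive -> degen.
(Indeed, f is constant along the null direction of H through x*, so x* is not a strict local extremum.)

degen


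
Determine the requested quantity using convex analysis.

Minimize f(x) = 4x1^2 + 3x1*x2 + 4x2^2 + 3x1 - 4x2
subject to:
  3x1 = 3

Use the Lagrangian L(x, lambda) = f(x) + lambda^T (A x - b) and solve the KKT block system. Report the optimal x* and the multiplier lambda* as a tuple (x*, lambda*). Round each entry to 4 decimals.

Form the Lagrangian:
  L(x, lambda) = (1/2) x^T Q x + c^T x + lambda^T (A x - b)
Stationarity (grad_x L = 0): Q x + c + A^T lambda = 0.
Primal feasibility: A x = b.

This gives the KKT block system:
  [ Q   A^T ] [ x     ]   [-c ]
  [ A    0  ] [ lambda ] = [ b ]

Solving the linear system:
  x*      = (1, 0.125)
  lambda* = (-3.7917)
  f(x*)   = 6.9375

x* = (1, 0.125), lambda* = (-3.7917)


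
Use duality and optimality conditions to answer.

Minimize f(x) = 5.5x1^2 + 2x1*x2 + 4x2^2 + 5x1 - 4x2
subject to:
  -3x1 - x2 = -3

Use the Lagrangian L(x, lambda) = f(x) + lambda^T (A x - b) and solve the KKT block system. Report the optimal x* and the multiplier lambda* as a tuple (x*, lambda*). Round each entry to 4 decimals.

Form the Lagrangian:
  L(x, lambda) = (1/2) x^T Q x + c^T x + lambda^T (A x - b)
Stationarity (grad_x L = 0): Q x + c + A^T lambda = 0.
Primal feasibility: A x = b.

This gives the KKT block system:
  [ Q   A^T ] [ x     ]   [-c ]
  [ A    0  ] [ lambda ] = [ b ]

Solving the linear system:
  x*      = (0.6901, 0.9296)
  lambda* = (4.8169)
  f(x*)   = 7.0915

x* = (0.6901, 0.9296), lambda* = (4.8169)


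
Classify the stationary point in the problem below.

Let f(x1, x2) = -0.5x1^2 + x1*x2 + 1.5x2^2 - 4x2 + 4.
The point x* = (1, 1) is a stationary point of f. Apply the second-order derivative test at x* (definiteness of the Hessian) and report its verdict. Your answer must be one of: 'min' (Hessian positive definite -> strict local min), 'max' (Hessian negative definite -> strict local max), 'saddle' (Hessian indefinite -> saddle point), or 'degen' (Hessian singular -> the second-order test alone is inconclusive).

Compute the Hessian H = grad^2 f:
  H = [[-1, 1], [1, 3]]
Verify stationarity: grad f(x*) = H x* + g = (0, 0).
Eigenvalues of H: -1.2361, 3.2361.
Eigenvalues have mixed signs, so H is indefinite -> x* is a saddle point.

saddle


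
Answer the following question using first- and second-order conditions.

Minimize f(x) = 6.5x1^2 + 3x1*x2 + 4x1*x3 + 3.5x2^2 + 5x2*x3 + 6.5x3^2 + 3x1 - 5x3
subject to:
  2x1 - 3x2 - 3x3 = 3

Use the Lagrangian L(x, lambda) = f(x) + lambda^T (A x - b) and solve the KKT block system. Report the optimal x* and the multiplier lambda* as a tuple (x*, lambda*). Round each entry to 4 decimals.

Form the Lagrangian:
  L(x, lambda) = (1/2) x^T Q x + c^T x + lambda^T (A x - b)
Stationarity (grad_x L = 0): Q x + c + A^T lambda = 0.
Primal feasibility: A x = b.

This gives the KKT block system:
  [ Q   A^T ] [ x     ]   [-c ]
  [ A    0  ] [ lambda ] = [ b ]

Solving the linear system:
  x*      = (0.2371, -1.1498, 0.3079)
  lambda* = (-1.9326)
  f(x*)   = 2.4848

x* = (0.2371, -1.1498, 0.3079), lambda* = (-1.9326)


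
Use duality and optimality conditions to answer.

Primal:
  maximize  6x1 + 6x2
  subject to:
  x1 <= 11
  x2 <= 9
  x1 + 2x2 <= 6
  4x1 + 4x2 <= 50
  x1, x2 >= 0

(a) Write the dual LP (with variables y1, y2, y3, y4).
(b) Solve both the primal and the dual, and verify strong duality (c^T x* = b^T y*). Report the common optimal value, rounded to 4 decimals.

The standard primal-dual pair for 'max c^T x s.t. A x <= b, x >= 0' is:
  Dual:  min b^T y  s.t.  A^T y >= c,  y >= 0.

So the dual LP is:
  minimize  11y1 + 9y2 + 6y3 + 50y4
  subject to:
    y1 + y3 + 4y4 >= 6
    y2 + 2y3 + 4y4 >= 6
    y1, y2, y3, y4 >= 0

Solving the primal: x* = (6, 0).
  primal value c^T x* = 36.
Solving the dual: y* = (0, 0, 6, 0).
  dual value b^T y* = 36.
Strong duality: c^T x* = b^T y*. Confirmed.

36


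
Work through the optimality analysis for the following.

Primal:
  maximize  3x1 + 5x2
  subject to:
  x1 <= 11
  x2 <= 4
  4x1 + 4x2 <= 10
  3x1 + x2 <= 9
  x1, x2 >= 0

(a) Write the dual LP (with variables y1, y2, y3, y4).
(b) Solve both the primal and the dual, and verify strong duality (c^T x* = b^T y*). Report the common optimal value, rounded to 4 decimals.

The standard primal-dual pair for 'max c^T x s.t. A x <= b, x >= 0' is:
  Dual:  min b^T y  s.t.  A^T y >= c,  y >= 0.

So the dual LP is:
  minimize  11y1 + 4y2 + 10y3 + 9y4
  subject to:
    y1 + 4y3 + 3y4 >= 3
    y2 + 4y3 + y4 >= 5
    y1, y2, y3, y4 >= 0

Solving the primal: x* = (0, 2.5).
  primal value c^T x* = 12.5.
Solving the dual: y* = (0, 0, 1.25, 0).
  dual value b^T y* = 12.5.
Strong duality: c^T x* = b^T y*. Confirmed.

12.5


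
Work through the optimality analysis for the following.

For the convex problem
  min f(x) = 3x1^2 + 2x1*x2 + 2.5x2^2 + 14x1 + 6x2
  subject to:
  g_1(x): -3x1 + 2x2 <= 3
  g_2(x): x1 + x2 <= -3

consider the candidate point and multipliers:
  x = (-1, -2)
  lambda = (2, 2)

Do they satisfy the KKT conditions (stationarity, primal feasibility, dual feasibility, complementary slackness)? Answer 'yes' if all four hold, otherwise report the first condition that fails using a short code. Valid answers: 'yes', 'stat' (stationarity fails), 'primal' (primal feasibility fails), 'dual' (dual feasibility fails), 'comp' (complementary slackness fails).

Gradient of f: grad f(x) = Q x + c = (4, -6)
Constraint values g_i(x) = a_i^T x - b_i:
  g_1((-1, -2)) = -4
  g_2((-1, -2)) = 0
Stationarity residual: grad f(x) + sum_i lambda_i a_i = (0, 0)
  -> stationarity OK
Primal feasibility (all g_i <= 0): OK
Dual feasibility (all lambda_i >= 0): OK
Complementary slackness (lambda_i * g_i(x) = 0 for all i): FAILS

Verdict: the first failing condition is complementary_slackness -> comp.

comp


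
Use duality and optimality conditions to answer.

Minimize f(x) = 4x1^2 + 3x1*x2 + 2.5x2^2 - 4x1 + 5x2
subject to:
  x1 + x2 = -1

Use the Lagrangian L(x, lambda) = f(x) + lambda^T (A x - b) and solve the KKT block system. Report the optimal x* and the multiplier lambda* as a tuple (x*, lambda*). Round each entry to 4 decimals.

Form the Lagrangian:
  L(x, lambda) = (1/2) x^T Q x + c^T x + lambda^T (A x - b)
Stationarity (grad_x L = 0): Q x + c + A^T lambda = 0.
Primal feasibility: A x = b.

This gives the KKT block system:
  [ Q   A^T ] [ x     ]   [-c ]
  [ A    0  ] [ lambda ] = [ b ]

Solving the linear system:
  x*      = (1, -2)
  lambda* = (2)
  f(x*)   = -6

x* = (1, -2), lambda* = (2)


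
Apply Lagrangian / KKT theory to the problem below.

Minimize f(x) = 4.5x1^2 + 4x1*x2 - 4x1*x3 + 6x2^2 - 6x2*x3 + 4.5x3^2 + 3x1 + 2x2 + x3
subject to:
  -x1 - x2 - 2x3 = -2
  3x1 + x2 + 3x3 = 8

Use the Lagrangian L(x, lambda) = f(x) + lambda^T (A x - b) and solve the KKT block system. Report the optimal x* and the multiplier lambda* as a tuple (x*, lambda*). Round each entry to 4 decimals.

Form the Lagrangian:
  L(x, lambda) = (1/2) x^T Q x + c^T x + lambda^T (A x - b)
Stationarity (grad_x L = 0): Q x + c + A^T lambda = 0.
Primal feasibility: A x = b.

This gives the KKT block system:
  [ Q   A^T ] [ x     ]   [-c ]
  [ A    0  ] [ lambda ] = [ b ]

Solving the linear system:
  x*      = (2.8415, -1.4755, 0.317)
  lambda* = (-20.0642, -13.8226)
  f(x*)   = 38.1717

x* = (2.8415, -1.4755, 0.317), lambda* = (-20.0642, -13.8226)


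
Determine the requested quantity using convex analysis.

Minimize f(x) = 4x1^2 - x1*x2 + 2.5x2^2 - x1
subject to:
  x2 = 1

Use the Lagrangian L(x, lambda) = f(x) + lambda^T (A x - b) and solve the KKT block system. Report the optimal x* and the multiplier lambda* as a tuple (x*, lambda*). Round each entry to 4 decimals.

Form the Lagrangian:
  L(x, lambda) = (1/2) x^T Q x + c^T x + lambda^T (A x - b)
Stationarity (grad_x L = 0): Q x + c + A^T lambda = 0.
Primal feasibility: A x = b.

This gives the KKT block system:
  [ Q   A^T ] [ x     ]   [-c ]
  [ A    0  ] [ lambda ] = [ b ]

Solving the linear system:
  x*      = (0.25, 1)
  lambda* = (-4.75)
  f(x*)   = 2.25

x* = (0.25, 1), lambda* = (-4.75)


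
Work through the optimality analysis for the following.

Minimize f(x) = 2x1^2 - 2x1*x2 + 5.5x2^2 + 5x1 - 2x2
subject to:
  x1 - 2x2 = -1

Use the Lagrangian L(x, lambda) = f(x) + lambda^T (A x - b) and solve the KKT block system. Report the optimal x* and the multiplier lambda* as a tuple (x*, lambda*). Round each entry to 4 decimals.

Form the Lagrangian:
  L(x, lambda) = (1/2) x^T Q x + c^T x + lambda^T (A x - b)
Stationarity (grad_x L = 0): Q x + c + A^T lambda = 0.
Primal feasibility: A x = b.

This gives the KKT block system:
  [ Q   A^T ] [ x     ]   [-c ]
  [ A    0  ] [ lambda ] = [ b ]

Solving the linear system:
  x*      = (-1.2105, -0.1053)
  lambda* = (-0.3684)
  f(x*)   = -3.1053

x* = (-1.2105, -0.1053), lambda* = (-0.3684)


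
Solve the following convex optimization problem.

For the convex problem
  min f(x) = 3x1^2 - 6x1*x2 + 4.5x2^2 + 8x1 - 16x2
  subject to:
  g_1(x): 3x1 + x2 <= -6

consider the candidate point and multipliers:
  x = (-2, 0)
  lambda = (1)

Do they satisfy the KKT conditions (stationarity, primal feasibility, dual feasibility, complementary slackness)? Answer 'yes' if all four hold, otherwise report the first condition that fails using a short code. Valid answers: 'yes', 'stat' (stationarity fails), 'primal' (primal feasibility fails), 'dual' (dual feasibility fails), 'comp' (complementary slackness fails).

Gradient of f: grad f(x) = Q x + c = (-4, -4)
Constraint values g_i(x) = a_i^T x - b_i:
  g_1((-2, 0)) = 0
Stationarity residual: grad f(x) + sum_i lambda_i a_i = (-1, -3)
  -> stationarity FAILS
Primal feasibility (all g_i <= 0): OK
Dual feasibility (all lambda_i >= 0): OK
Complementary slackness (lambda_i * g_i(x) = 0 for all i): OK

Verdict: the first failing condition is stationarity -> stat.

stat
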